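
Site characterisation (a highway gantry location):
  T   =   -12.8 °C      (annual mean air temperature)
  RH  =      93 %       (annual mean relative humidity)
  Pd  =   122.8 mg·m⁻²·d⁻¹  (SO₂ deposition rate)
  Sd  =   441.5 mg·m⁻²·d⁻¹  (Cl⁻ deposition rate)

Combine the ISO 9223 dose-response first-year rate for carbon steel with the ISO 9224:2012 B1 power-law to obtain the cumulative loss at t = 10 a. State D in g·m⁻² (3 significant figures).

D(10) = 1.62e+03 g·m⁻²

carbon steel: f(T) = +0.150·(T−10) [T≤10 °C] = -3.4200
  sulphur-dioxide contribution → 4.538 μm/a
  chloride contribution → 57.4 μm/a
  ⇒ r_corr(carbon steel) = 61.94 μm/a
ISO 9224: D(t) = r_corr · t^b with b = 0.523 (carbon steel, B1)
  D(10) = 61.94 × 10^0.523 = 61.94 × 3.334 = 206.5 μm
  Mass loss = 206.5 μm × 7.85 g/cm³ = 1621 g·m⁻²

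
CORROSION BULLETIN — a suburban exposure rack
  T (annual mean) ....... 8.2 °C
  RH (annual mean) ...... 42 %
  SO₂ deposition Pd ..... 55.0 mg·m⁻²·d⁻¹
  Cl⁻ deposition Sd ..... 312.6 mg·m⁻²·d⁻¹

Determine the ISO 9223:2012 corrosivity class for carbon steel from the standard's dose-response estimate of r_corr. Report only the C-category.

C3

carbon steel: f(T) = +0.150·(T−10) [T≤10 °C] = -0.2700
  sulphur-dioxide contribution → 25.15 μm/a
  chloride contribution → 19.95 μm/a
  ⇒ r_corr(carbon steel) = 45.1 μm/a
45.1 μm/a falls in (25, 50] for carbon steel → category C3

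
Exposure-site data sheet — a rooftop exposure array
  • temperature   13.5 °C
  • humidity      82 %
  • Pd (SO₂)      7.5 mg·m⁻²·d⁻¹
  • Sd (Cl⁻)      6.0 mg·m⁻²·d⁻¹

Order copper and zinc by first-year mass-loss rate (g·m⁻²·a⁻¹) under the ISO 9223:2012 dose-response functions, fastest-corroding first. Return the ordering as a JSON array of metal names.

["copper", "zinc"]

copper: f(T) = -0.080·(T−10) [T>10 °C] = -0.2800
  sulphur-dioxide contribution → 0.8537 μm/a
  chloride contribution → 0.6168 μm/a
  ⇒ r_corr(copper) = 1.471 μm/a
  mass loss = 1.471 μm/a × 8.96 g/cm³ = 13.18 g·m⁻²·a⁻¹
zinc: f(T) = -0.071·(T−10) [T>10 °C] = -0.2485
  sulphur-dioxide contribution → 1.061 μm/a
  chloride contribution → 0.295 μm/a
  ⇒ r_corr(zinc) = 1.356 μm/a
  mass loss = 1.356 μm/a × 7.14 g/cm³ = 9.684 g·m⁻²·a⁻¹
Ordering by g·m⁻²·a⁻¹: copper (13.2) > zinc (9.68)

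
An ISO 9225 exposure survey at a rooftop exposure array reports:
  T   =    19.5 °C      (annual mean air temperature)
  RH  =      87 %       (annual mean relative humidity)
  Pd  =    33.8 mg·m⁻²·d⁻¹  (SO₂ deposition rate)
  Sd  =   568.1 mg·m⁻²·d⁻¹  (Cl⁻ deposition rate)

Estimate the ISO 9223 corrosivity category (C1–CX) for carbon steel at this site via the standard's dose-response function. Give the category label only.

CX

carbon steel: temperature factor f = -0.054·(9.5) = -0.5130
  sulphur-dioxide contribution → 37.66 μm/a
  chloride contribution → 200.4 μm/a
  total first-year rate 238.1 μm/a
Category bounds: 200…700 μm/a bracket r_corr ⇒ CX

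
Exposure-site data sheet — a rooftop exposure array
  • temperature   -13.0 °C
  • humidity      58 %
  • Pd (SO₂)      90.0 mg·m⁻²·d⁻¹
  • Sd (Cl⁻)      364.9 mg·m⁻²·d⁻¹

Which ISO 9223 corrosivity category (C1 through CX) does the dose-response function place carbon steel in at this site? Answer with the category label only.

C2

carbon steel: T≤10 °C ⇒ hinge +0.150·(-13.0−10) = -3.4500
  Pd branch = 1.77·Pd^0.52·e^(0.02·RH+f) = 1.861 μm/a
  Cl⁻ term: 0.102·364.9^0.62·exp(0.033·58+0.04·-13.0) = 15.94
  r_corr = 1.861 + 15.94 = 17.8 μm/a
17.8 μm/a falls in (1.3, 25] for carbon steel → category C2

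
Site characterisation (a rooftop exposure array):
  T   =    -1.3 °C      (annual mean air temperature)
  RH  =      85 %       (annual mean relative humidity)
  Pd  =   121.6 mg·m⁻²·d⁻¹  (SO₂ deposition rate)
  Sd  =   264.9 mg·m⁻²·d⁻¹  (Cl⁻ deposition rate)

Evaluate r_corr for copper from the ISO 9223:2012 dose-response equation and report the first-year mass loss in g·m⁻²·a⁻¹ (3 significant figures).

r_corr = 14.3 g·m⁻²·a⁻¹

copper: temperature factor f = +0.126·(-11.3) = -1.4238
  SO₂ term: 0.0053·121.6^0.26·exp(0.059·85-1.4238) = 0.6699
  Sd branch = 0.01025·Sd^0.27·e^(0.036·RH+0.049·T) = 0.9252 μm/a
  sum: 0.6699 + 0.9252 → r_corr = 1.595 μm/a
Convert to mass loss: 1.595 μm/a × 8.96 g/cm³ = 14.29 g·m⁻²·a⁻¹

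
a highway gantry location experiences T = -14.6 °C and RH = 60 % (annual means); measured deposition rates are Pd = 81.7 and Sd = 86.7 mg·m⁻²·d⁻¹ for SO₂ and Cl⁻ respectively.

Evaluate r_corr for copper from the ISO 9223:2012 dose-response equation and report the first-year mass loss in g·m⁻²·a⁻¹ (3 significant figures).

copper: f(T) = +0.126·(T−10) [T≤10 °C] = -3.0996
  SO₂ term: 0.0053·81.7^0.26·exp(0.059·60-3.0996) = 0.02587
  Sd branch = 0.01025·Sd^0.27·e^(0.036·RH+0.049·T) = 0.145 μm/a
  r_corr = 0.02587 + 0.145 = 0.1709 μm/a
Convert to mass loss: 0.1709 μm/a × 8.96 g/cm³ = 1.531 g·m⁻²·a⁻¹

r_corr = 1.53 g·m⁻²·a⁻¹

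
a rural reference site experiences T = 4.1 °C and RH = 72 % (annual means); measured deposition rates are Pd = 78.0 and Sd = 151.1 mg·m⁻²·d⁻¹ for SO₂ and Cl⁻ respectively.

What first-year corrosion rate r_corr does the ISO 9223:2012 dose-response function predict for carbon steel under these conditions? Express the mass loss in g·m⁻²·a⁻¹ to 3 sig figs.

carbon steel: temperature factor f = +0.150·(-5.9) = -0.8850
  sulphur-dioxide contribution → 29.71 μm/a
  chloride contribution → 29.03 μm/a
  total first-year rate 58.74 μm/a
Convert to mass loss: 58.74 μm/a × 7.85 g/cm³ = 461.1 g·m⁻²·a⁻¹

r_corr = 461 g·m⁻²·a⁻¹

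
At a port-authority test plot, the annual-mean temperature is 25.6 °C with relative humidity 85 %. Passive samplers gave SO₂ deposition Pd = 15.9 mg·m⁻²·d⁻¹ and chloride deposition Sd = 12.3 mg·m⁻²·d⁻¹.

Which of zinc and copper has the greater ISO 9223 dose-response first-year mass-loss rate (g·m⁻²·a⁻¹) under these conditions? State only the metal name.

copper

zinc: f(T) = -0.071·(T−10) [T>10 °C] = -1.1076
  SO₂ term: 0.0129·15.9^0.44·exp(0.046·85-1.1076) = 0.7182
  Cl⁻ term: 0.0175·12.3^0.57·exp(0.008·85+0.085·25.6) = 1.272
  r_corr = 0.7182 + 1.272 = 1.991 μm/a
  mass loss = 1.991 μm/a × 7.14 g/cm³ = 14.21 g·m⁻²·a⁻¹
copper: temperature factor f = -0.080·(15.6) = -1.2480
  SO₂ term: 0.0053·15.9^0.26·exp(0.059·85-1.2480) = 0.4706
  Cl⁻ term: 0.01025·12.3^0.27·exp(0.036·85+0.049·25.6) = 1.509
  sum: 0.4706 + 1.509 → r_corr = 1.98 μm/a
  mass loss = 1.98 μm/a × 8.96 g/cm³ = 17.74 g·m⁻²·a⁻¹
Ordering by g·m⁻²·a⁻¹: copper (17.7) > zinc (14.2)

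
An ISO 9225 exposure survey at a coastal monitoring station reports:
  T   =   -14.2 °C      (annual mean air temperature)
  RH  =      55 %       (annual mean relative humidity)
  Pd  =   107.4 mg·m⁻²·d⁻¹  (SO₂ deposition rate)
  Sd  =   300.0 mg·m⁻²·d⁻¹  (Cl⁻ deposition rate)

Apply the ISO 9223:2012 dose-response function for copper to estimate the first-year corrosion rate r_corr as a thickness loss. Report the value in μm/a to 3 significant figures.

copper: f(T) = +0.126·(T−10) [T≤10 °C] = -3.0492
  sulphur-dioxide contribution → 0.02175 μm/a
  chloride contribution → 0.1727 μm/a
  total first-year rate 0.1944 μm/a

r_corr = 0.194 μm/a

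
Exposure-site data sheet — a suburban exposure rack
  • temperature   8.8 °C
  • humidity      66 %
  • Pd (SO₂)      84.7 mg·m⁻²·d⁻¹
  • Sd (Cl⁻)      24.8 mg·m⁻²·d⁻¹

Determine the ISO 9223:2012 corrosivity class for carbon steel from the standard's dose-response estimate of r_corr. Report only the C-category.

carbon steel: T≤10 °C ⇒ hinge +0.150·(8.8−10) = -0.1800
  sulphur-dioxide contribution → 55.66 μm/a
  chloride contribution → 9.374 μm/a
  total first-year rate 65.04 μm/a
Category bounds: 50…80 μm/a bracket r_corr ⇒ C4

C4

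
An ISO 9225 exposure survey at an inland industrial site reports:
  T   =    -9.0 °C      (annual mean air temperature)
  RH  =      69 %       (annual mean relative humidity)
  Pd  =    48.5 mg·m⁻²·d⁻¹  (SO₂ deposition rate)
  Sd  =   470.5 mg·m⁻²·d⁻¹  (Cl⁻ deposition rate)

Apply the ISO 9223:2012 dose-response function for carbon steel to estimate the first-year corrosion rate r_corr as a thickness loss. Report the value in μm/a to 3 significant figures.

r_corr = 34.5 μm/a

carbon steel: temperature factor f = +0.150·(-19.0) = -2.8500
  sulphur-dioxide contribution → 3.063 μm/a
  chloride contribution → 31.49 μm/a
  ⇒ r_corr(carbon steel) = 34.55 μm/a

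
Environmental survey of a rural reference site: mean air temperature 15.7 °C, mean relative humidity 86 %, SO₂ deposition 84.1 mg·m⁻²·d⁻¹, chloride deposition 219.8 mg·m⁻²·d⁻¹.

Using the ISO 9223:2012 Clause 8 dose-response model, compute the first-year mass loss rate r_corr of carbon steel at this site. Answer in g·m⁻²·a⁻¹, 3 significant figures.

r_corr = 1.30e+03 g·m⁻²·a⁻¹

carbon steel: T>10 °C ⇒ hinge -0.054·(15.7−10) = -0.3078
  sulphur-dioxide contribution → 72.81 μm/a
  chloride contribution → 92.45 μm/a
  total first-year rate 165.3 μm/a
Convert to mass loss: 165.3 μm/a × 7.85 g/cm³ = 1297 g·m⁻²·a⁻¹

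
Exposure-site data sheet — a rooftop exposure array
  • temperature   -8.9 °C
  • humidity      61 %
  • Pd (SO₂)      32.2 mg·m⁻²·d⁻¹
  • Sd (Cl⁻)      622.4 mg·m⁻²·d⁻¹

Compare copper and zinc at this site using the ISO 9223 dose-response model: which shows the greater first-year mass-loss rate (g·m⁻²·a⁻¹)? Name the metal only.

copper: f(T) = +0.126·(T−10) [T≤10 °C] = -2.3814
  sulphur-dioxide contribution → 0.04417 μm/a
  chloride contribution → 0.3384 μm/a
  ⇒ r_corr(copper) = 0.3826 μm/a
  mass loss = 0.3826 μm/a × 8.96 g/cm³ = 3.428 g·m⁻²·a⁻¹
zinc: T≤10 °C ⇒ hinge +0.038·(-8.9−10) = -0.7182
  sulphur-dioxide contribution → 0.4795 μm/a
  chloride contribution → 0.5237 μm/a
  ⇒ r_corr(zinc) = 1.003 μm/a
  mass loss = 1.003 μm/a × 7.14 g/cm³ = 7.162 g·m⁻²·a⁻¹
Ordering by g·m⁻²·a⁻¹: zinc (7.16) > copper (3.43)

zinc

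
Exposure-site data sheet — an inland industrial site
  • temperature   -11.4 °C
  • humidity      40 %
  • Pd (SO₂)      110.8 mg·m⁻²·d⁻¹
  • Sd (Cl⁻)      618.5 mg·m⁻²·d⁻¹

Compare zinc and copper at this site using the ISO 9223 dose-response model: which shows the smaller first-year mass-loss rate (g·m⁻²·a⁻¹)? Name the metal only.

zinc: temperature factor f = +0.038·(-21.4) = -0.8132
  SO₂ term: 0.0129·110.8^0.44·exp(0.046·40-0.8132) = 0.2858
  Cl⁻ term: 0.0175·618.5^0.57·exp(0.008·40+0.085·-11.4) = 0.3567
  sum: 0.2858 + 0.3567 → r_corr = 0.6425 μm/a
  mass loss = 0.6425 μm/a × 7.14 g/cm³ = 4.587 g·m⁻²·a⁻¹
copper: T≤10 °C ⇒ hinge +0.126·(-11.4−10) = -2.6964
  SO₂ term: 0.0053·110.8^0.26·exp(0.059·40-2.6964) = 0.01288
  Cl⁻ term: 0.01025·618.5^0.27·exp(0.036·40+0.049·-11.4) = 0.1403
  sum: 0.01288 + 0.1403 → r_corr = 0.1532 μm/a
  mass loss = 0.1532 μm/a × 8.96 g/cm³ = 1.373 g·m⁻²·a⁻¹
Ordering by g·m⁻²·a⁻¹: zinc (4.59) > copper (1.37)

copper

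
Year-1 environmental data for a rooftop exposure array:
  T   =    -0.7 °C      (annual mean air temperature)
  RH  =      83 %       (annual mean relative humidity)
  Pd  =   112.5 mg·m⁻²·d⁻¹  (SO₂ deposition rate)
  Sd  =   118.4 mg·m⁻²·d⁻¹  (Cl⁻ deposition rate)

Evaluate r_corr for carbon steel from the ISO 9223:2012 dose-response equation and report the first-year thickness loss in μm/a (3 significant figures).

r_corr = 51.4 μm/a

carbon steel: T≤10 °C ⇒ hinge +0.150·(-0.7−10) = -1.6050
  SO₂ term: 1.77·112.5^0.52·exp(0.02·83-1.6050) = 21.8
  Cl⁻ term: 0.102·118.4^0.62·exp(0.033·83+0.04·-0.7) = 29.61
  sum: 21.8 + 29.61 → r_corr = 51.41 μm/a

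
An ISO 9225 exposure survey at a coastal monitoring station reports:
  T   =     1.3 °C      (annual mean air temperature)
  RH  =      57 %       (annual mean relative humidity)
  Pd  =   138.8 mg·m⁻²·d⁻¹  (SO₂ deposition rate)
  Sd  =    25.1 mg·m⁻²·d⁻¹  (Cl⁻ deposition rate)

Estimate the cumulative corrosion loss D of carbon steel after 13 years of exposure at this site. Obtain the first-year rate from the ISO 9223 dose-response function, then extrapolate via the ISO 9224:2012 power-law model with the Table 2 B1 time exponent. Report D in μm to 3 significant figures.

carbon steel: T≤10 °C ⇒ hinge +0.150·(1.3−10) = -1.3050
  sulphur-dioxide contribution → 19.51 μm/a
  chloride contribution → 5.199 μm/a
  ⇒ r_corr(carbon steel) = 24.71 μm/a
ISO 9224: D(t) = r_corr · t^b with b = 0.523 (carbon steel, B1)
  D(13) = 24.71 × 13^0.523 = 24.71 × 3.825 = 94.52 μm

D(13) = 94.5 μm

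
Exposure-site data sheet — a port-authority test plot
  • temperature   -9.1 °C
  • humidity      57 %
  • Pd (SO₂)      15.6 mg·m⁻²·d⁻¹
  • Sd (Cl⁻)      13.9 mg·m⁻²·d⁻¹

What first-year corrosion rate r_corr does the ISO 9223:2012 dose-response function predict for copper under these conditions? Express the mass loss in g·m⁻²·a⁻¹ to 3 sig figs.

copper: f(T) = +0.126·(T−10) [T≤10 °C] = -2.4066
  SO₂ term: 0.0053·15.6^0.26·exp(0.059·57-2.4066) = 0.02817
  Sd branch = 0.01025·Sd^0.27·e^(0.036·RH+0.049·T) = 0.104 μm/a
  sum: 0.02817 + 0.104 → r_corr = 0.1321 μm/a
Convert to mass loss: 0.1321 μm/a × 8.96 g/cm³ = 1.184 g·m⁻²·a⁻¹

r_corr = 1.18 g·m⁻²·a⁻¹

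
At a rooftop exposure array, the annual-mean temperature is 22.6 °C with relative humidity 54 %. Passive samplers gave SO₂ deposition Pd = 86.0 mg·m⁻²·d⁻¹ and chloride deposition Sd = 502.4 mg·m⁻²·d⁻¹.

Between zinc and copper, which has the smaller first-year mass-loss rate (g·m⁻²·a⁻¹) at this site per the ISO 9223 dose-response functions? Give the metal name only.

copper

zinc: temperature factor f = -0.071·(12.6) = -0.8946
  sulphur-dioxide contribution → 0.4488 μm/a
  chloride contribution → 6.376 μm/a
  ⇒ r_corr(zinc) = 6.825 μm/a
  mass loss = 6.825 μm/a × 7.14 g/cm³ = 48.73 g·m⁻²·a⁻¹
copper: T>10 °C ⇒ hinge -0.080·(22.6−10) = -1.0080
  sulphur-dioxide contribution → 0.149 μm/a
  chloride contribution → 1.162 μm/a
  ⇒ r_corr(copper) = 1.311 μm/a
  mass loss = 1.311 μm/a × 8.96 g/cm³ = 11.75 g·m⁻²·a⁻¹
Ordering by g·m⁻²·a⁻¹: zinc (48.7) > copper (11.7)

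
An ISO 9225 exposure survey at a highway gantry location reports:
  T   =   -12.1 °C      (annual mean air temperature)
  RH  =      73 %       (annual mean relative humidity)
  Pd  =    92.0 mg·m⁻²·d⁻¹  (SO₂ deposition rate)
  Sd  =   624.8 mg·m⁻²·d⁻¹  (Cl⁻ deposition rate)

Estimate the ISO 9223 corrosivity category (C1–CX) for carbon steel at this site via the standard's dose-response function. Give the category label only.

carbon steel: temperature factor f = +0.150·(-22.1) = -3.3150
  Pd branch = 1.77·Pd^0.52·e^(0.02·RH+f) = 2.908 μm/a
  Cl⁻ term: 0.102·624.8^0.62·exp(0.033·73+0.04·-12.1) = 37.84
  r_corr = 2.908 + 37.84 = 40.75 μm/a
40.7 μm/a falls in (25, 50] for carbon steel → category C3

C3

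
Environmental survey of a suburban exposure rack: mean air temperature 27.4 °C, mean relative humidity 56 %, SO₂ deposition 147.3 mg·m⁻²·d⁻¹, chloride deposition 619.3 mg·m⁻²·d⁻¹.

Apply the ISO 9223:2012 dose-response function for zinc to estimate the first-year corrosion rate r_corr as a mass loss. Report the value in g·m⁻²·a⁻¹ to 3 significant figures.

r_corr = 81.5 g·m⁻²·a⁻¹

zinc: f(T) = -0.071·(T−10) [T>10 °C] = -1.2354
  SO₂ term: 0.0129·147.3^0.44·exp(0.046·56-1.2354) = 0.4434
  Sd branch = 0.0175·Sd^0.57·e^(0.008·RH+0.085·T) = 10.98 μm/a
  r_corr = 0.4434 + 10.98 = 11.42 μm/a
Convert to mass loss: 11.42 μm/a × 7.14 g/cm³ = 81.54 g·m⁻²·a⁻¹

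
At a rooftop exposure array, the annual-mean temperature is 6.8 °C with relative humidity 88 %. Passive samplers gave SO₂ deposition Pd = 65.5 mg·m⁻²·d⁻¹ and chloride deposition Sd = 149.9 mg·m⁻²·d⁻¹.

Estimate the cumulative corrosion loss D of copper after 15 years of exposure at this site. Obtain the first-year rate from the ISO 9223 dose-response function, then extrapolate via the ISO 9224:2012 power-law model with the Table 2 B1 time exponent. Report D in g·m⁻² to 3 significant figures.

copper: f(T) = +0.126·(T−10) [T≤10 °C] = -0.4032
  Pd branch = 0.0053·Pd^0.26·e^(0.059·RH+f) = 1.889 μm/a
  Sd branch = 0.01025·Sd^0.27·e^(0.036·RH+0.049·T) = 1.314 μm/a
  r_corr = 1.889 + 1.314 = 3.204 μm/a
ISO 9224: D(t) = r_corr · t^b with b = 0.667 (copper, B1)
  D(15) = 3.204 × 15^0.667 = 3.204 × 6.088 = 19.5 μm
  Mass loss = 19.5 μm × 8.96 g/cm³ = 174.7 g·m⁻²

D(15) = 175 g·m⁻²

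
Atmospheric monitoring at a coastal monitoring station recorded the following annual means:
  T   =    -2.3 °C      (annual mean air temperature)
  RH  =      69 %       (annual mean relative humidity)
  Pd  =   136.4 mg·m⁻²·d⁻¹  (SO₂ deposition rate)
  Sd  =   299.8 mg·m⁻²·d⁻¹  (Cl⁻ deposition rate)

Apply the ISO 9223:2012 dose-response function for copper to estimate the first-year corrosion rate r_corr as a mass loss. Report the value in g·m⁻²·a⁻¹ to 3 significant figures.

r_corr = 6.71 g·m⁻²·a⁻¹

copper: temperature factor f = +0.126·(-12.3) = -1.5498
  sulphur-dioxide contribution → 0.2367 μm/a
  chloride contribution → 0.512 μm/a
  total first-year rate 0.7488 μm/a
Convert to mass loss: 0.7488 μm/a × 8.96 g/cm³ = 6.709 g·m⁻²·a⁻¹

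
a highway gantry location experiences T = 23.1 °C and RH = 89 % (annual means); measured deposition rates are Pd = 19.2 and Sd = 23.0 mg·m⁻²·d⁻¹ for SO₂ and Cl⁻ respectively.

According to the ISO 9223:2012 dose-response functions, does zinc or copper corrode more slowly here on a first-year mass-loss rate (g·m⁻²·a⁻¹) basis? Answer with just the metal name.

zinc: temperature factor f = -0.071·(13.1) = -0.9301
  SO₂ term: 0.0129·19.2^0.44·exp(0.046·89-0.9301) = 1.12
  Sd branch = 0.0175·Sd^0.57·e^(0.008·RH+0.085·T) = 1.518 μm/a
  sum: 1.12 + 1.518 → r_corr = 2.638 μm/a
  mass loss = 2.638 μm/a × 7.14 g/cm³ = 18.83 g·m⁻²·a⁻¹
copper: T>10 °C ⇒ hinge -0.080·(23.1−10) = -1.0480
  Pd branch = 0.0053·Pd^0.26·e^(0.059·RH+f) = 0.7643 μm/a
  Cl⁻ term: 0.01025·23.0^0.27·exp(0.036·89+0.049·23.1) = 1.826
  r_corr = 0.7643 + 1.826 = 2.59 μm/a
  mass loss = 2.59 μm/a × 8.96 g/cm³ = 23.21 g·m⁻²·a⁻¹
Ordering by g·m⁻²·a⁻¹: copper (23.2) > zinc (18.8)

zinc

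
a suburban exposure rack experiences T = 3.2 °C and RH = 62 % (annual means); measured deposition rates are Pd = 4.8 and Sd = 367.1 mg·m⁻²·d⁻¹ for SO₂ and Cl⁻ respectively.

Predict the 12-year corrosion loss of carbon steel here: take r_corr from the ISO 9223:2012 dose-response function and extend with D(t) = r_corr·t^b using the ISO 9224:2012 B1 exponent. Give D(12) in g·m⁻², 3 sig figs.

D(12) = 1.15e+03 g·m⁻²

carbon steel: f(T) = +0.150·(T−10) [T≤10 °C] = -1.0200
  sulphur-dioxide contribution → 4.986 μm/a
  chloride contribution → 34.91 μm/a
  ⇒ r_corr(carbon steel) = 39.89 μm/a
Long-term exponent b (ISO 9224 Table 2, B1) = 0.523
  D(12) = 39.89 × 12^0.523 = 39.89 × 3.668 = 146.3 μm
  Mass loss = 146.3 μm × 7.85 g/cm³ = 1149 g·m⁻²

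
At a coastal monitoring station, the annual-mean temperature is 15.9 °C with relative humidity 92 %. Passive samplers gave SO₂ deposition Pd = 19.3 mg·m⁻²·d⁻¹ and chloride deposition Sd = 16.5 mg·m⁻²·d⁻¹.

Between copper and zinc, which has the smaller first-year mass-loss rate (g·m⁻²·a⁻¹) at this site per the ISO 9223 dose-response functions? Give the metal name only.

zinc

copper: temperature factor f = -0.080·(5.9) = -0.4720
  SO₂ term: 0.0053·19.3^0.26·exp(0.059·92-0.4720) = 1.625
  Cl⁻ term: 0.01025·16.5^0.27·exp(0.036·92+0.049·15.9) = 1.307
  sum: 1.625 + 1.307 → r_corr = 2.932 μm/a
  mass loss = 2.932 μm/a × 8.96 g/cm³ = 26.27 g·m⁻²·a⁻¹
zinc: f(T) = -0.071·(T−10) [T>10 °C] = -0.4189
  SO₂ term: 0.0129·19.3^0.44·exp(0.046·92-0.4189) = 2.149
  Cl⁻ term: 0.0175·16.5^0.57·exp(0.008·92+0.085·15.9) = 0.6976
  sum: 2.149 + 0.6976 → r_corr = 2.847 μm/a
  mass loss = 2.847 μm/a × 7.14 g/cm³ = 20.32 g·m⁻²·a⁻¹
Ordering by g·m⁻²·a⁻¹: copper (26.3) > zinc (20.3)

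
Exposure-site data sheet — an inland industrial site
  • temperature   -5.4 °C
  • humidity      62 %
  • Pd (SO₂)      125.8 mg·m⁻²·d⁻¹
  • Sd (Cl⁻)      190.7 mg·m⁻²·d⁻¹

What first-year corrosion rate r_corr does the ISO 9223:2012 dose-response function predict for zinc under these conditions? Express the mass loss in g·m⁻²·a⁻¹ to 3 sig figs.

r_corr = 10.0 g·m⁻²·a⁻¹

zinc: f(T) = +0.038·(T−10) [T≤10 °C] = -0.5852
  Pd branch = 0.0129·Pd^0.44·e^(0.046·RH+f) = 1.044 μm/a
  Sd branch = 0.0175·Sd^0.57·e^(0.008·RH+0.085·T) = 0.3622 μm/a
  r_corr = 1.044 + 0.3622 = 1.407 μm/a
Convert to mass loss: 1.407 μm/a × 7.14 g/cm³ = 10.04 g·m⁻²·a⁻¹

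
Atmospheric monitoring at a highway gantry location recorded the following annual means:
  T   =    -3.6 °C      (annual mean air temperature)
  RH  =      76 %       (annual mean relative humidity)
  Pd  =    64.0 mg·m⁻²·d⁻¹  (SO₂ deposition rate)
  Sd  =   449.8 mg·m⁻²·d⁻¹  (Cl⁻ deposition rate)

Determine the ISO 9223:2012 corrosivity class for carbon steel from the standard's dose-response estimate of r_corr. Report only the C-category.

C4

carbon steel: f(T) = +0.150·(T−10) [T≤10 °C] = -2.0400
  SO₂ term: 1.77·64.0^0.52·exp(0.02·76-2.0400) = 9.149
  Cl⁻ term: 0.102·449.8^0.62·exp(0.033·76+0.04·-3.6) = 47.88
  sum: 9.149 + 47.88 → r_corr = 57.03 μm/a
Category bounds: 50…80 μm/a bracket r_corr ⇒ C4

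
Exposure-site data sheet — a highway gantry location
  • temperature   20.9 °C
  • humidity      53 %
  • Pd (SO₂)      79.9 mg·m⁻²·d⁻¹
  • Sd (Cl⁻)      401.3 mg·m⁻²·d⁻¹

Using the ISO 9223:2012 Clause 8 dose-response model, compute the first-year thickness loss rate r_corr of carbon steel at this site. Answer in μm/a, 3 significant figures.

r_corr = 83.3 μm/a

carbon steel: f(T) = -0.054·(T−10) [T>10 °C] = -0.5886
  SO₂ term: 1.77·79.9^0.52·exp(0.02·53-0.5886) = 27.67
  Sd branch = 0.102·Sd^0.62·e^(0.033·RH+0.04·T) = 55.64 μm/a
  r_corr = 27.67 + 55.64 = 83.31 μm/a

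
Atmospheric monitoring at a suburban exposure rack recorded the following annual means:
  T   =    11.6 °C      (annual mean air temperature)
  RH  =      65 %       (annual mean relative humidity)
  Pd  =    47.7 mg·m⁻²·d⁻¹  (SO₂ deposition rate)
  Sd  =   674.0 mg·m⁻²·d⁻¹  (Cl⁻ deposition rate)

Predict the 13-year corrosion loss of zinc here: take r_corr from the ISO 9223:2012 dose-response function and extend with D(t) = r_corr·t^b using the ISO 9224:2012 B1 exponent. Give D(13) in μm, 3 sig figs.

zinc: f(T) = -0.071·(T−10) [T>10 °C] = -0.1136
  sulphur-dioxide contribution → 1.254 μm/a
  chloride contribution → 3.232 μm/a
  ⇒ r_corr(zinc) = 4.486 μm/a
Long-term exponent b (ISO 9224 Table 2, B1) = 0.813
  D(13) = 4.486 × 13^0.813 = 4.486 × 8.047 = 36.1 μm

D(13) = 36.1 μm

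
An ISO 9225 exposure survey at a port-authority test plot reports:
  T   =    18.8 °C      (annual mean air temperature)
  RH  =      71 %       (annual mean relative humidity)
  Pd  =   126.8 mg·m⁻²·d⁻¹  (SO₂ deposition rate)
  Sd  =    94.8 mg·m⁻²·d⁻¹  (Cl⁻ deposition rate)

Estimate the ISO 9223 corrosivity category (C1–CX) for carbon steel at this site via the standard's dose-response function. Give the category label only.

carbon steel: temperature factor f = -0.054·(8.8) = -0.4752
  SO₂ term: 1.77·126.8^0.52·exp(0.02·71-0.4752) = 56.48
  Cl⁻ term: 0.102·94.8^0.62·exp(0.033·71+0.04·18.8) = 37.88
  r_corr = 56.48 + 37.88 = 94.36 μm/a
ISO 9223 Table 2 (carbon steel): 80 < 94.4 ≤ 200 μm/a ⇒ C5

C5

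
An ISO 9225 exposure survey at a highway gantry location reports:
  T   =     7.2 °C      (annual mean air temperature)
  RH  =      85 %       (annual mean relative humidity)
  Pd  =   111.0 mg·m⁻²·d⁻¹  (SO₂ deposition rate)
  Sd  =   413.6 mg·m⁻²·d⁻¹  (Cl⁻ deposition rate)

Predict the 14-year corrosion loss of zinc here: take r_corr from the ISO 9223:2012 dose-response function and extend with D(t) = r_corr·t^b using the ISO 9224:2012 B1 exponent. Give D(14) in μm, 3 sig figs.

zinc: temperature factor f = +0.038·(-2.8) = -0.1064
  sulphur-dioxide contribution → 4.596 μm/a
  chloride contribution → 1.975 μm/a
  total first-year rate 6.572 μm/a
Power-law: D(14) = r_corr · 14^0.813
  D(14) = 6.572 × 14^0.813 = 6.572 × 8.547 = 56.17 μm

D(14) = 56.2 μm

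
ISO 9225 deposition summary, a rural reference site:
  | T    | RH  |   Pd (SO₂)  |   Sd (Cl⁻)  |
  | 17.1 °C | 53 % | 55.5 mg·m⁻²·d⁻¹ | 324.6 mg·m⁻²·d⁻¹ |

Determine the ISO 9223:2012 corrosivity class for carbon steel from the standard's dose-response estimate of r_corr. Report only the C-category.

C4

carbon steel: T>10 °C ⇒ hinge -0.054·(17.1−10) = -0.3834
  Pd branch = 1.77·Pd^0.52·e^(0.02·RH+f) = 28.11 μm/a
  Sd branch = 0.102·Sd^0.62·e^(0.033·RH+0.04·T) = 41.91 μm/a
  r_corr = 28.11 + 41.91 = 70.02 μm/a
ISO 9223 Table 2 (carbon steel): 50 < 70 ≤ 80 μm/a ⇒ C4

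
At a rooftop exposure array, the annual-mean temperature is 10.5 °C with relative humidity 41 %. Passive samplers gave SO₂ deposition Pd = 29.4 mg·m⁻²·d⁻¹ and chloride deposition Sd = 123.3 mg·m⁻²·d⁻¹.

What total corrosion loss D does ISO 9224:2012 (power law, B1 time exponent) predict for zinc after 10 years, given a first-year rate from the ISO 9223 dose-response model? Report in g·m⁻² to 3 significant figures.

D(10) = 59.7 g·m⁻²

zinc: f(T) = -0.071·(T−10) [T>10 °C] = -0.0355
  Pd branch = 0.0129·Pd^0.44·e^(0.046·RH+f) = 0.3633 μm/a
  Cl⁻ term: 0.0175·123.3^0.57·exp(0.008·41+0.085·10.5) = 0.9225
  sum: 0.3633 + 0.9225 → r_corr = 1.286 μm/a
Long-term exponent b (ISO 9224 Table 2, B1) = 0.813
  D(10) = 1.286 × 10^0.813 = 1.286 × 6.501 = 8.359 μm
  Mass loss = 8.359 μm × 7.14 g/cm³ = 59.69 g·m⁻²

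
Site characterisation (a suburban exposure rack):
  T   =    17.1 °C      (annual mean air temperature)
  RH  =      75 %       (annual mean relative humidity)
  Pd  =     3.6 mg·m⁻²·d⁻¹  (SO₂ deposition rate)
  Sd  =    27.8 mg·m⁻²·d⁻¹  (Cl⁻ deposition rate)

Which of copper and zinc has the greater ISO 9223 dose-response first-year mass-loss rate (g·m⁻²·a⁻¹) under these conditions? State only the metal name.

copper

copper: T>10 °C ⇒ hinge -0.080·(17.1−10) = -0.5680
  sulphur-dioxide contribution → 0.3499 μm/a
  chloride contribution → 0.8652 μm/a
  ⇒ r_corr(copper) = 1.215 μm/a
  mass loss = 1.215 μm/a × 8.96 g/cm³ = 10.89 g·m⁻²·a⁻¹
zinc: temperature factor f = -0.071·(7.1) = -0.5041
  sulphur-dioxide contribution → 0.4313 μm/a
  chloride contribution → 0.9078 μm/a
  ⇒ r_corr(zinc) = 1.339 μm/a
  mass loss = 1.339 μm/a × 7.14 g/cm³ = 9.561 g·m⁻²·a⁻¹
Ordering by g·m⁻²·a⁻¹: copper (10.9) > zinc (9.56)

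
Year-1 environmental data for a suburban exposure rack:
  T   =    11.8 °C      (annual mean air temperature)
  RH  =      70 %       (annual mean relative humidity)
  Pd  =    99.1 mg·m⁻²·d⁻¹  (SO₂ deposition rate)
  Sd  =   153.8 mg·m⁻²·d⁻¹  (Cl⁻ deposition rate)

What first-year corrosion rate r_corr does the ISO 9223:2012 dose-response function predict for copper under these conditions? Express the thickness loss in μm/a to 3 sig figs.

r_corr = 1.83 μm/a

copper: T>10 °C ⇒ hinge -0.080·(11.8−10) = -0.1440
  sulphur-dioxide contribution → 0.9427 μm/a
  chloride contribution → 0.8846 μm/a
  total first-year rate 1.827 μm/a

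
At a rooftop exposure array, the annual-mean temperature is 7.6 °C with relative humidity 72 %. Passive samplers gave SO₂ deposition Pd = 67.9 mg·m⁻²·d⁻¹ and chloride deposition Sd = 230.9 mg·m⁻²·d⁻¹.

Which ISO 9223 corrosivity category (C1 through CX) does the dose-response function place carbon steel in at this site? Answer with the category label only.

carbon steel: T≤10 °C ⇒ hinge +0.150·(7.6−10) = -0.3600
  Pd branch = 1.77·Pd^0.52·e^(0.02·RH+f) = 46.73 μm/a
  Cl⁻ term: 0.102·230.9^0.62·exp(0.033·72+0.04·7.6) = 43.43
  r_corr = 46.73 + 43.43 = 90.16 μm/a
90.2 μm/a falls in (80, 200] for carbon steel → category C5

C5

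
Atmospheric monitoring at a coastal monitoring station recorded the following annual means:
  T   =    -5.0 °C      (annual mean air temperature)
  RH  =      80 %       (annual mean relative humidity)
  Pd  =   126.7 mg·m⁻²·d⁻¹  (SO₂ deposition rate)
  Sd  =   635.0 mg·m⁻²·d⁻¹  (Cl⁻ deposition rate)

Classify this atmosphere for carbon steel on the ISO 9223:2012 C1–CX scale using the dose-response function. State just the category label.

carbon steel: temperature factor f = +0.150·(-15.0) = -2.2500
  sulphur-dioxide contribution → 11.46 μm/a
  chloride contribution → 63.97 μm/a
  ⇒ r_corr(carbon steel) = 75.43 μm/a
ISO 9223 Table 2 (carbon steel): 50 < 75.4 ≤ 80 μm/a ⇒ C4

C4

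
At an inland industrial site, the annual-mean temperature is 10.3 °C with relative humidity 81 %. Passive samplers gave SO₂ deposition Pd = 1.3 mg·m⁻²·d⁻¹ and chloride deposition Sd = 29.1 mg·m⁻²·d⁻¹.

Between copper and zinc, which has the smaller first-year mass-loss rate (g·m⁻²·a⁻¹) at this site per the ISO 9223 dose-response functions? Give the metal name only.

copper: f(T) = -0.080·(T−10) [T>10 °C] = -0.0240
  sulphur-dioxide contribution → 0.6591 μm/a
  chloride contribution → 0.7791 μm/a
  ⇒ r_corr(copper) = 1.438 μm/a
  mass loss = 1.438 μm/a × 8.96 g/cm³ = 12.89 g·m⁻²·a⁻¹
zinc: T>10 °C ⇒ hinge -0.071·(10.3−10) = -0.0213
  sulphur-dioxide contribution → 0.5884 μm/a
  chloride contribution → 0.5484 μm/a
  total first-year rate 1.137 μm/a
  mass loss = 1.137 μm/a × 7.14 g/cm³ = 8.117 g·m⁻²·a⁻¹
Ordering by g·m⁻²·a⁻¹: copper (12.9) > zinc (8.12)

zinc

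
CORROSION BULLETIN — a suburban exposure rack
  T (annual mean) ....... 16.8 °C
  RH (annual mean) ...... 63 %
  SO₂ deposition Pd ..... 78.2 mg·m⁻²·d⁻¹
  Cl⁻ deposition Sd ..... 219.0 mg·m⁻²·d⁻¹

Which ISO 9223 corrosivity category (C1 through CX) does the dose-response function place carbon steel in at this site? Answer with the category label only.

C5

carbon steel: temperature factor f = -0.054·(6.8) = -0.3672
  SO₂ term: 1.77·78.2^0.52·exp(0.02·63-0.3672) = 41.7
  Cl⁻ term: 0.102·219.0^0.62·exp(0.033·63+0.04·16.8) = 45.13
  r_corr = 41.7 + 45.13 = 86.83 μm/a
ISO 9223 Table 2 (carbon steel): 80 < 86.8 ≤ 200 μm/a ⇒ C5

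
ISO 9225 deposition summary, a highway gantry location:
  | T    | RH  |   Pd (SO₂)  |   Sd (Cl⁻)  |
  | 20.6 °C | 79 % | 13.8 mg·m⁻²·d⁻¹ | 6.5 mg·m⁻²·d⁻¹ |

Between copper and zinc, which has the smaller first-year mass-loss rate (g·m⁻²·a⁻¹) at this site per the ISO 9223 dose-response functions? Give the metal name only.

copper: temperature factor f = -0.080·(10.6) = -0.8480
  Pd branch = 0.0053·Pd^0.26·e^(0.059·RH+f) = 0.4749 μm/a
  Cl⁻ term: 0.01025·6.5^0.27·exp(0.036·79+0.049·20.6) = 0.8012
  sum: 0.4749 + 0.8012 → r_corr = 1.276 μm/a
  mass loss = 1.276 μm/a × 8.96 g/cm³ = 11.43 g·m⁻²·a⁻¹
zinc: temperature factor f = -0.071·(10.6) = -0.7526
  Pd branch = 0.0129·Pd^0.44·e^(0.046·RH+f) = 0.7303 μm/a
  Cl⁻ term: 0.0175·6.5^0.57·exp(0.008·79+0.085·20.6) = 0.5512
  r_corr = 0.7303 + 0.5512 = 1.282 μm/a
  mass loss = 1.282 μm/a × 7.14 g/cm³ = 9.15 g·m⁻²·a⁻¹
Ordering by g·m⁻²·a⁻¹: copper (11.4) > zinc (9.15)

zinc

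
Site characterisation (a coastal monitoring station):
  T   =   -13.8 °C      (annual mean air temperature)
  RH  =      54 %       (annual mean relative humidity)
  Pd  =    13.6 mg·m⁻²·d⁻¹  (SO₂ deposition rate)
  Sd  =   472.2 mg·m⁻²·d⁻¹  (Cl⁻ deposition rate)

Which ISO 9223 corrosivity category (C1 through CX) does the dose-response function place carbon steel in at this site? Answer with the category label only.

C2

carbon steel: T≤10 °C ⇒ hinge +0.150·(-13.8−10) = -3.5700
  Pd branch = 1.77·Pd^0.52·e^(0.02·RH+f) = 0.5702 μm/a
  Cl⁻ term: 0.102·472.2^0.62·exp(0.033·54+0.04·-13.8) = 15.88
  r_corr = 0.5702 + 15.88 = 16.45 μm/a
16.4 μm/a falls in (1.3, 25] for carbon steel → category C2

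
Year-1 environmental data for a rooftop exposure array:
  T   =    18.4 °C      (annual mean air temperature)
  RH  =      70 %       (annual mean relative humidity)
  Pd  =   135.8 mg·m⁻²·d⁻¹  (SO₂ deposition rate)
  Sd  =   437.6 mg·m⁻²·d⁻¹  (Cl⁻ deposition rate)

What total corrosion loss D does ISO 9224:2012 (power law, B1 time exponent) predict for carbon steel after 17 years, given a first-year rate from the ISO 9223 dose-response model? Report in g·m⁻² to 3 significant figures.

D(17) = 5.24e+03 g·m⁻²

carbon steel: T>10 °C ⇒ hinge -0.054·(18.4−10) = -0.4536
  SO₂ term: 1.77·135.8^0.52·exp(0.02·70-0.4536) = 58.63
  Sd branch = 0.102·Sd^0.62·e^(0.033·RH+0.04·T) = 93.1 μm/a
  sum: 58.63 + 93.1 → r_corr = 151.7 μm/a
Long-term exponent b (ISO 9224 Table 2, B1) = 0.523
  D(17) = 151.7 × 17^0.523 = 151.7 × 4.401 = 667.7 μm
  Mass loss = 667.7 μm × 7.85 g/cm³ = 5241 g·m⁻²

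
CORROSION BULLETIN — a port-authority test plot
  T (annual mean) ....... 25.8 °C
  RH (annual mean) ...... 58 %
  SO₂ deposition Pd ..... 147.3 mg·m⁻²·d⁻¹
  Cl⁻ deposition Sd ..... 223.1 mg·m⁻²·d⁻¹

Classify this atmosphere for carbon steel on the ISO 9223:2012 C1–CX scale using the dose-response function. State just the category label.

C5

carbon steel: f(T) = -0.054·(T−10) [T>10 °C] = -0.8532
  Pd branch = 1.77·Pd^0.52·e^(0.02·RH+f) = 32.26 μm/a
  Sd branch = 0.102·Sd^0.62·e^(0.033·RH+0.04·T) = 55.48 μm/a
  sum: 32.26 + 55.48 → r_corr = 87.74 μm/a
ISO 9223 Table 2 (carbon steel): 80 < 87.7 ≤ 200 μm/a ⇒ C5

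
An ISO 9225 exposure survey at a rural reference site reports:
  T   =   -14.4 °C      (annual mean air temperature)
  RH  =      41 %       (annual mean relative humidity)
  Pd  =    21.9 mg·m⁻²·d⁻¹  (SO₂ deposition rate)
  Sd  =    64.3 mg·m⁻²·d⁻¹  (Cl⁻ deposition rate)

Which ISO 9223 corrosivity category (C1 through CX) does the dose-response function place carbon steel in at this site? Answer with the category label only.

carbon steel: f(T) = +0.150·(T−10) [T≤10 °C] = -3.6600
  SO₂ term: 1.77·21.9^0.52·exp(0.02·41-3.6600) = 0.5148
  Sd branch = 0.102·Sd^0.62·e^(0.033·RH+0.04·T) = 2.932 μm/a
  r_corr = 0.5148 + 2.932 = 3.447 μm/a
3.45 μm/a falls in (1.3, 25] for carbon steel → category C2

C2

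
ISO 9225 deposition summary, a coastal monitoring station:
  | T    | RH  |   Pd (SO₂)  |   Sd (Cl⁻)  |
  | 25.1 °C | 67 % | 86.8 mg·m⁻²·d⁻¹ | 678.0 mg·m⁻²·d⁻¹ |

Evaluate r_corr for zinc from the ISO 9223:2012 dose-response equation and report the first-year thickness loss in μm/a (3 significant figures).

r_corr = 11.1 μm/a

zinc: temperature factor f = -0.071·(15.1) = -1.0721
  SO₂ term: 0.0129·86.8^0.44·exp(0.046·67-1.0721) = 0.6862
  Sd branch = 0.0175·Sd^0.57·e^(0.008·RH+0.085·T) = 10.38 μm/a
  r_corr = 0.6862 + 10.38 = 11.07 μm/a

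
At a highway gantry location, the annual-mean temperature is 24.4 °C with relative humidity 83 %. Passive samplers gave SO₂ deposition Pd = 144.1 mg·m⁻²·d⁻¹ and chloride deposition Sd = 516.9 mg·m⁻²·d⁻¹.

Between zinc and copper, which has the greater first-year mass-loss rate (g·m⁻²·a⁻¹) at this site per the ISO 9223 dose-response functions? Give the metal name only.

zinc

zinc: f(T) = -0.071·(T−10) [T>10 °C] = -1.0224
  Pd branch = 0.0129·Pd^0.44·e^(0.046·RH+f) = 1.882 μm/a
  Sd branch = 0.0175·Sd^0.57·e^(0.008·RH+0.085·T) = 9.523 μm/a
  sum: 1.882 + 9.523 → r_corr = 11.4 μm/a
  mass loss = 11.4 μm/a × 7.14 g/cm³ = 81.43 g·m⁻²·a⁻¹
copper: temperature factor f = -0.080·(14.4) = -1.1520
  SO₂ term: 0.0053·144.1^0.26·exp(0.059·83-1.1520) = 0.8165
  Sd branch = 0.01025·Sd^0.27·e^(0.036·RH+0.049·T) = 3.633 μm/a
  sum: 0.8165 + 3.633 → r_corr = 4.449 μm/a
  mass loss = 4.449 μm/a × 8.96 g/cm³ = 39.87 g·m⁻²·a⁻¹
Ordering by g·m⁻²·a⁻¹: zinc (81.4) > copper (39.9)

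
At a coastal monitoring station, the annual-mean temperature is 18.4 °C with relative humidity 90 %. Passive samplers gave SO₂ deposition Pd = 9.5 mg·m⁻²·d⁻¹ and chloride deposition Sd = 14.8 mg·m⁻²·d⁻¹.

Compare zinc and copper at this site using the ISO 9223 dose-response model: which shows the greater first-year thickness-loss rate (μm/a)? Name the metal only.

zinc: f(T) = -0.071·(T−10) [T>10 °C] = -0.5964
  Pd branch = 0.0129·Pd^0.44·e^(0.046·RH+f) = 1.202 μm/a
  Sd branch = 0.0175·Sd^0.57·e^(0.008·RH+0.085·T) = 0.798 μm/a
  sum: 1.202 + 0.798 → r_corr = 2 μm/a
copper: T>10 °C ⇒ hinge -0.080·(18.4−10) = -0.6720
  Pd branch = 0.0053·Pd^0.26·e^(0.059·RH+f) = 0.9834 μm/a
  Cl⁻ term: 0.01025·14.8^0.27·exp(0.036·90+0.049·18.4) = 1.335
  r_corr = 0.9834 + 1.335 = 2.318 μm/a
Ordering by μm/a: copper (2.32) > zinc (2)

copper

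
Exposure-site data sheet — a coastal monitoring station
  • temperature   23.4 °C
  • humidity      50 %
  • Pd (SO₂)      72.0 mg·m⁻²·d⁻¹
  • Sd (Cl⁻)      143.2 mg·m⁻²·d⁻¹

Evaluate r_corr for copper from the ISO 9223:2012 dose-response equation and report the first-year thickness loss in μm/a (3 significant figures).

copper: f(T) = -0.080·(T−10) [T>10 °C] = -1.0720
  SO₂ term: 0.0053·72.0^0.26·exp(0.059·50-1.0720) = 0.1054
  Cl⁻ term: 0.01025·143.2^0.27·exp(0.036·50+0.049·23.4) = 0.7456
  sum: 0.1054 + 0.7456 → r_corr = 0.851 μm/a

r_corr = 0.851 μm/a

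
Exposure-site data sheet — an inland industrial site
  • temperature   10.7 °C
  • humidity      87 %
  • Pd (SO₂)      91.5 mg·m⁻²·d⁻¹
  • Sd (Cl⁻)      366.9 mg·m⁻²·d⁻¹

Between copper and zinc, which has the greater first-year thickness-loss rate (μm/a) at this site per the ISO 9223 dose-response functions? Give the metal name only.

zinc

copper: T>10 °C ⇒ hinge -0.080·(10.7−10) = -0.0560
  sulphur-dioxide contribution → 2.749 μm/a
  chloride contribution → 1.955 μm/a
  total first-year rate 4.704 μm/a
zinc: T>10 °C ⇒ hinge -0.071·(10.7−10) = -0.0497
  sulphur-dioxide contribution → 4.899 μm/a
  chloride contribution → 2.524 μm/a
  total first-year rate 7.423 μm/a
Ordering by μm/a: zinc (7.42) > copper (4.7)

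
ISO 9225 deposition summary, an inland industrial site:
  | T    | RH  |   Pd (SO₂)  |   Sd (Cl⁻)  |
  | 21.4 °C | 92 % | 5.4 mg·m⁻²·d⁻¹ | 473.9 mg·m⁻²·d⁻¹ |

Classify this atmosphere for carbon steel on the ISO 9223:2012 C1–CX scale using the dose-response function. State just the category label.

carbon steel: temperature factor f = -0.054·(11.4) = -0.6156
  SO₂ term: 1.77·5.4^0.52·exp(0.02·92-0.6156) = 14.47
  Cl⁻ term: 0.102·473.9^0.62·exp(0.033·92+0.04·21.4) = 227.9
  sum: 14.47 + 227.9 → r_corr = 242.4 μm/a
242 μm/a falls in (200, 700] for carbon steel → category CX

CX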